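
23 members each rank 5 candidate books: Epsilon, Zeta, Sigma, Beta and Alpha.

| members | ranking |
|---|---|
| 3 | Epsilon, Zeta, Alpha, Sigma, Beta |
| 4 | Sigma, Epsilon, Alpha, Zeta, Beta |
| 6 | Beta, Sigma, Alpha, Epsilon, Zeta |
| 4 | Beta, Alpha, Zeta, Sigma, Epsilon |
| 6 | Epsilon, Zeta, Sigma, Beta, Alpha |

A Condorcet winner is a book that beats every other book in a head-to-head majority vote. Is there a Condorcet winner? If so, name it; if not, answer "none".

none

Pairwise majorities:
Epsilon vs Zeta: Epsilon is ranked higher on 3+4+6+6 = 19 ballots, Zeta on 4. Epsilon wins 19–4.
Epsilon vs Sigma: 9 to 14, Sigma.
Epsilon vs Beta: Epsilon preferred on 3+4+6 = 13 ballots; Epsilon wins 13–10.
Epsilon vs Alpha: 3+4+6 = 13 for Epsilon, 10 for Alpha — Epsilon by 13–10.
Zeta vs Sigma: 3+4+6 = 13 for Zeta, 10 for Sigma — Zeta by 13–10.
Zeta vs Beta: 13 to 10, Zeta.
Zeta vs Alpha: 9 to 14, Alpha.
Sigma vs Beta: 13 to 10, Sigma.
Sigma vs Alpha: 4+6+6 = 16 for Sigma, 7 for Alpha — Sigma by 16–7.
Beta vs Alpha: Beta preferred on 6+4+6 = 16 ballots; Beta wins 16–7.
No book is unbeaten: Epsilon loses to Sigma; Zeta loses to Epsilon; Sigma loses to Zeta; Beta loses to Epsilon; Alpha loses to Epsilon. In particular Epsilon beats Zeta beats Sigma beats Epsilon is a majority cycle — no Condorcet winner exists.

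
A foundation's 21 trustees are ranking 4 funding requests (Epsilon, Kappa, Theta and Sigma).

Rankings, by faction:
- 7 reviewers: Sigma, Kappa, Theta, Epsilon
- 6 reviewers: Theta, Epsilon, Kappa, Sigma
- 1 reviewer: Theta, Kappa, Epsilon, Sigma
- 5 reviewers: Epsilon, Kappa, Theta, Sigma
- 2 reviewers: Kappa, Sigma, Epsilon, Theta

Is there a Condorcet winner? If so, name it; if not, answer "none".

none

Head-to-head results (21 reviewers):
Epsilon–Kappa: Epsilon 11–10.
Epsilon vs Theta: Epsilon is ranked higher on 5+2 = 7 ballots, Theta on 14. Theta wins 14–7.
Epsilon vs Sigma: Epsilon is ranked higher on 6+1+5 = 12 ballots, Sigma on 9. Epsilon wins 12–9.
Kappa vs Theta: 14 to 7, Kappa.
Kappa vs Sigma: Kappa wins 14–7.
Theta vs Sigma: Theta is ranked higher on 6+1+5 = 12 ballots, Sigma on 9. Theta wins 12–9.
Each project drops at least one matchup (Epsilon loses to Theta; Kappa loses to Epsilon; Theta loses to Kappa; Sigma loses to Epsilon); the cycle Epsilon → Kappa → Theta → Epsilon rules out a Condorcet winner.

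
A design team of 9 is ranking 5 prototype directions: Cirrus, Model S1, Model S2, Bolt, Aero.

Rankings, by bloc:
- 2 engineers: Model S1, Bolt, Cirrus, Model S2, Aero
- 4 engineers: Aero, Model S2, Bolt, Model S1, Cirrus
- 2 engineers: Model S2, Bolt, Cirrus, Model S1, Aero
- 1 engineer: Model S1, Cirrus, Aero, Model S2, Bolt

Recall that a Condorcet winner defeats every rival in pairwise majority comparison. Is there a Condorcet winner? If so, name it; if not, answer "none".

none

Check each pair by majority over 9 ballots:
Cirrus vs Model S1: Model S1, 7–2.
Cirrus vs Model S2: Model S2, 6–3.
Cirrus–Bolt: Bolt 8–1.
Cirrus vs Aero: Cirrus, 5–4.
Model S1–Model S2: Model S2 6–3.
Model S1–Bolt: Bolt 6–3.
Model S1–Aero: Model S1 5–4.
Model S2 vs Bolt: Model S2 wins 7–2.
Model S2–Aero: Aero 5–4.
Bolt vs Aero: Aero wins 5–4.
Each design drops at least one matchup (Cirrus loses to Model S1; Model S1 loses to Model S2; Model S2 loses to Aero; Bolt loses to Model S2; Aero loses to Cirrus); the cycle Cirrus > Aero > Model S2 > Cirrus rules out a Condorcet winner.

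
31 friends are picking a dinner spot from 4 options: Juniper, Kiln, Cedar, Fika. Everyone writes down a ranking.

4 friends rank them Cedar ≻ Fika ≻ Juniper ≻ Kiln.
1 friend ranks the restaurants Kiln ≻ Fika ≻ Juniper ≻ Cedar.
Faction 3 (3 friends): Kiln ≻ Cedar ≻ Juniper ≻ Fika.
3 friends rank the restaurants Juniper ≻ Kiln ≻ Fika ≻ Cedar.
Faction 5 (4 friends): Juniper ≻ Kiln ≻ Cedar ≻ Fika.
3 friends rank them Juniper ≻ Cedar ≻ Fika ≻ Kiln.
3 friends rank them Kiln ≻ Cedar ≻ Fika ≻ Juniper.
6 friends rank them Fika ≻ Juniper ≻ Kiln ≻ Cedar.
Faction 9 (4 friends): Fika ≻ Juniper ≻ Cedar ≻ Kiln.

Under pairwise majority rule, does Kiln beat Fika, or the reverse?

Fika

Ballots ranking Kiln above Fika: 1 + 3 + 3 + 4 + 3 = 14.
Ballots ranking Fika above Kiln: 31 − 14 = 17.
Fika wins the head-to-head 17–14.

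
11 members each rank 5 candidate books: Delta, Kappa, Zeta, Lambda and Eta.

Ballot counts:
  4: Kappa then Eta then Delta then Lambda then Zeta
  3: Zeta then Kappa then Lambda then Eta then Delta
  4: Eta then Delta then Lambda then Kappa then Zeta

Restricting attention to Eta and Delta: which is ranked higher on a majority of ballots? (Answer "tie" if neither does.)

Eta

Ballots ranking Eta above Delta: 4 + 3 + 4 = 11.
Ballots ranking Delta above Eta: 11 − 11 = 0.
Eta wins the head-to-head 11–0.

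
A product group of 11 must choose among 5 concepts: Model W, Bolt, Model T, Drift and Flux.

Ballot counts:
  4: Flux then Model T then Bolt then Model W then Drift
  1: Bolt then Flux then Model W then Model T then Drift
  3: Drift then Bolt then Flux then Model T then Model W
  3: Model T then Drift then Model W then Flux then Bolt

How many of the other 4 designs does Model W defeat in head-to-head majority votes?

Model W against each rival (11 engineers):
Model W vs Bolt: 3 to 8, Bolt.
Model W vs Model T: Model T, 10–1.
Model W vs Drift: Model W preferred on 4+1 = 5 ballots; Drift wins 6–5.
Model W vs Flux: Flux wins 8–3.
Model W beats no one; loses to Bolt, Model T, Drift, Flux — 0 pairwise wins.

0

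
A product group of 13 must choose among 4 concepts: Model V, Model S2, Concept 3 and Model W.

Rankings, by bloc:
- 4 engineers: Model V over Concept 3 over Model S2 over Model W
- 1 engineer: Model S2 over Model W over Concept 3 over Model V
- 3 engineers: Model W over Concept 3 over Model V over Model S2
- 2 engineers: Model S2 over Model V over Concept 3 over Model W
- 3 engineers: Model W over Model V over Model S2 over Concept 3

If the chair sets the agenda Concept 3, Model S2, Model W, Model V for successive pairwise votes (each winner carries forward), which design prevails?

Round 1: Concept 3 vs Model S2 — 7–6, Concept 3 advances.
Round 2: Concept 3 vs Model W — 6–7, Model W advances.
Round 3: Model W vs Model V — 7–6, Model W advances.
Model W survives the agenda.

Model W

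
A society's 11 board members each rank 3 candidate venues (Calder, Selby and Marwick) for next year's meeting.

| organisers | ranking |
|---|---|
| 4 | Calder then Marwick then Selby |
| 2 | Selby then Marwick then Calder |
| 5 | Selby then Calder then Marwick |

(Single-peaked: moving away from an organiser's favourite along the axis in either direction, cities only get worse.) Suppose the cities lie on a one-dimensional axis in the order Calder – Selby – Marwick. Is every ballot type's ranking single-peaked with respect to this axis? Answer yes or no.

Axis positions: Calder=1, Selby=2, Marwick=3.
Ballot type 1: ranking walks positions 1-3-2; Marwick is ranked above Selby even though Selby lies between Marwick and the peak Calder on the axis — preferences dip and rise again. Not single-peaked.
Ballot type 2 (peak Selby at position 2): ranking walks positions 2-3-1, expanding outward from the peak — single-peaked.
Ballot type 3 (peak Selby at position 2): ranking walks positions 2-1-3, expanding outward from the peak — single-peaked.
Ballot type 1 violates single-peakedness, so the profile is not single-peaked on this axis.

no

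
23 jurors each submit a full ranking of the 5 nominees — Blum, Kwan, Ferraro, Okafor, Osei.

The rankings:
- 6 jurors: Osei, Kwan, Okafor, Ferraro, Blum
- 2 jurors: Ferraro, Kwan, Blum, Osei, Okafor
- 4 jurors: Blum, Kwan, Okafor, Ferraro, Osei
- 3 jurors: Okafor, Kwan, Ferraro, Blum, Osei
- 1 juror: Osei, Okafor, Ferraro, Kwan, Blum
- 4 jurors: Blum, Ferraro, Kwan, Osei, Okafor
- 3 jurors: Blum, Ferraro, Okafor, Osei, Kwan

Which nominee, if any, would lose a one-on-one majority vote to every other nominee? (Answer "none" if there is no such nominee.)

none

Head-to-head results (23 jurors):
Blum–Kwan: Kwan 12–11.
Blum vs Ferraro: 4+4+3 = 11 for Blum, 12 for Ferraro — Ferraro by 12–11.
Blum vs Okafor: 2+4+4+3 = 13 for Blum, 10 for Okafor — Blum by 13–10.
Blum vs Osei: Blum preferred on 2+4+3+4+3 = 16 ballots; Blum wins 16–7.
Kwan vs Ferraro: Kwan is ranked higher on 6+4+3 = 13 ballots, Ferraro on 10. Kwan wins 13–10.
Kwan–Okafor: Kwan 16–7.
Kwan vs Osei: 13 to 10, Kwan.
Ferraro vs Okafor: Ferraro is ranked higher on 2+4+3 = 9 ballots, Okafor on 14. Okafor wins 14–9.
Ferraro vs Osei: 2+4+3+4+3 = 16 for Ferraro, 7 for Osei — Ferraro by 16–7.
Okafor vs Osei: Osei wins 13–10.
Every nominee wins at least one matchup (Blum beats Okafor; Kwan beats Blum; Ferraro beats Blum; Okafor beats Ferraro; Osei beats Okafor), so there is no Condorcet loser.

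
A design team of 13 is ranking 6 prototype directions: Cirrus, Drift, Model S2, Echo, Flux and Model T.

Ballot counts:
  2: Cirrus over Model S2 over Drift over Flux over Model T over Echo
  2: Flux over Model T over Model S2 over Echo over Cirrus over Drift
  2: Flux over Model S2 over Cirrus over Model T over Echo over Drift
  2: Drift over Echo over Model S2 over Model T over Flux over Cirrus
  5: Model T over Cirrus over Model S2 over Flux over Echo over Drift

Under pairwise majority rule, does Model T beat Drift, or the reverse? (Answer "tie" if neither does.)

Model T

Ballots ranking Model T above Drift: 2 + 2 + 5 = 9.
Ballots ranking Drift above Model T: 13 − 9 = 4.
Model T wins the head-to-head 9–4.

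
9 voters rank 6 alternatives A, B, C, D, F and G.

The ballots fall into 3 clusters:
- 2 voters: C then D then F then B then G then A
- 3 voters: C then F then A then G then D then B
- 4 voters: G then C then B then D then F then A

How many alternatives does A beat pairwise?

A against each rival (9 voters):
A vs B: B wins 6–3.
A vs C: A preferred on 0 ballots; C wins 9–0.
A vs D: D, 6–3.
A vs F: 0 to 9, F.
A–G: G 6–3.
A beats no one; loses to B, C, D, F, G — 0 pairwise wins.

0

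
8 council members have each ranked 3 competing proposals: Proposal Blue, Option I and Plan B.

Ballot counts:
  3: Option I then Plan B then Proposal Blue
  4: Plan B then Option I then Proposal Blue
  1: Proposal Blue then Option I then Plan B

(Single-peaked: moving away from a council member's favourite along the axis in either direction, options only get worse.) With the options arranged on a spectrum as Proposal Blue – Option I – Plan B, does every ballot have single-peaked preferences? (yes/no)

yes

Axis positions: Proposal Blue=1, Option I=2, Plan B=3.
Bloc 1 (peak Option I at position 2): ranking walks positions 2-3-1, expanding outward from the peak — single-peaked.
Bloc 2 (peak Plan B at position 3): ranking walks positions 3-2-1, expanding outward from the peak — single-peaked.
Bloc 3 (peak Proposal Blue at position 1): ranking walks positions 1-2-3, expanding outward from the peak — single-peaked.
Every ranking is single-peaked on this axis.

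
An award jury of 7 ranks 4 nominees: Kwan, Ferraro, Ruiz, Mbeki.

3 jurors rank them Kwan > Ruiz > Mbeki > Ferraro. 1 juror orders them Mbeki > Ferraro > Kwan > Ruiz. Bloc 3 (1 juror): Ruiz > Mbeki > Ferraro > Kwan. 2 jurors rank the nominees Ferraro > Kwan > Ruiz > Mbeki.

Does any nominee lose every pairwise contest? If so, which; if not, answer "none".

Head-to-head results (7 jurors):
Kwan vs Ferraro: Kwan preferred on 3 ballots; Ferraro wins 4–3.
Kwan vs Ruiz: 3+1+2 = 6 for Kwan, 1 for Ruiz — Kwan by 6–1.
Kwan vs Mbeki: 5 to 2, Kwan.
Ferraro vs Ruiz: Ferraro is ranked higher on 1+2 = 3 ballots, Ruiz on 4. Ruiz wins 4–3.
Ferraro vs Mbeki: 2 for Ferraro, 5 for Mbeki — Mbeki by 5–2.
Ruiz vs Mbeki: Ruiz, 6–1.
Each nominee has at least one pairwise win (Kwan beats Ruiz; Ferraro beats Kwan; Ruiz beats Ferraro; Mbeki beats Ferraro) — no Condorcet loser.

none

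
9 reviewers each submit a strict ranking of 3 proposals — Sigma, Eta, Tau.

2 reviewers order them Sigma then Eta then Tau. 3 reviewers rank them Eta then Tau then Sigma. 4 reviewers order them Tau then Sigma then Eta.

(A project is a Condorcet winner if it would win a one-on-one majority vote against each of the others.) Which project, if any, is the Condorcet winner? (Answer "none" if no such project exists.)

none

Pairwise majorities:
Sigma vs Eta: 6 to 3, Sigma.
Sigma vs Tau: Tau, 7–2.
Eta vs Tau: 2+3 = 5 for Eta, 4 for Tau — Eta by 5–4.
Each project drops at least one matchup (Sigma loses to Tau; Eta loses to Sigma; Tau loses to Eta); the cycle Sigma → Eta → Tau → Sigma rules out a Condorcet winner.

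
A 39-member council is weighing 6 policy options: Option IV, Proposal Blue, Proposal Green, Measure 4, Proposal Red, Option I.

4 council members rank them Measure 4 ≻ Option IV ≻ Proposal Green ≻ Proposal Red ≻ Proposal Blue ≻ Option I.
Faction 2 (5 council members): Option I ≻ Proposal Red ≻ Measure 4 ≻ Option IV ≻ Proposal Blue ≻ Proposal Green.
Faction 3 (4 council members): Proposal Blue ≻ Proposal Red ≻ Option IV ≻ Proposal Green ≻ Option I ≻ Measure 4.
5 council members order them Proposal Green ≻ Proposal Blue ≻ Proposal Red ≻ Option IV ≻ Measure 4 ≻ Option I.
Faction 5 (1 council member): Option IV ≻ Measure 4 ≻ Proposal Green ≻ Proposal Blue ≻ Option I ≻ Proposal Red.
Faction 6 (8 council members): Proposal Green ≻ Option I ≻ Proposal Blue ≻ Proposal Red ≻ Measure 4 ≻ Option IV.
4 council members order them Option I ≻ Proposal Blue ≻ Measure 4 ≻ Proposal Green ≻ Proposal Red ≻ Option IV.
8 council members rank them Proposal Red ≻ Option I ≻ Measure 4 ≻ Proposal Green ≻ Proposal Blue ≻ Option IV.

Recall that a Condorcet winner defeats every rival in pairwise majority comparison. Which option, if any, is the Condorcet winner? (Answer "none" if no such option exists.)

none

Head-to-head results (39 council members):
Option IV vs Proposal Blue: Option IV preferred on 4+5+1 = 10 ballots; Proposal Blue wins 29–10.
Option IV vs Proposal Green: Option IV is ranked higher on 4+5+4+1 = 14 ballots, Proposal Green on 25. Proposal Green wins 25–14.
Option IV vs Measure 4: 4+5+1 = 10 for Option IV, 29 for Measure 4 — Measure 4 by 29–10.
Option IV–Proposal Red: Proposal Red 34–5.
Option IV vs Option I: Option I wins 25–14.
Proposal Blue vs Proposal Green: Proposal Green wins 26–13.
Proposal Blue vs Measure 4: 21 to 18, Proposal Blue.
Proposal Blue vs Proposal Red: Proposal Blue, 22–17.
Proposal Blue vs Option I: Option I, 25–14.
Proposal Green vs Measure 4: Measure 4, 22–17.
Proposal Green vs Proposal Red: Proposal Green wins 22–17.
Proposal Green vs Option I: Proposal Green wins 22–17.
Measure 4 vs Proposal Red: 4+1+4 = 9 for Measure 4, 30 for Proposal Red — Proposal Red by 30–9.
Measure 4–Option I: Option I 29–10.
Proposal Red vs Option I: Proposal Red preferred on 4+4+5+8 = 21 ballots; Proposal Red wins 21–18.
Every option loses at least once (Option IV loses to Proposal Blue; Proposal Blue loses to Proposal Green; Proposal Green loses to Measure 4; Measure 4 loses to Proposal Blue; Proposal Red loses to Proposal Blue; Option I loses to Proposal Green). The majority relation contains the cycle Proposal Blue → Measure 4 → Proposal Green → Proposal Blue, so there is no Condorcet winner.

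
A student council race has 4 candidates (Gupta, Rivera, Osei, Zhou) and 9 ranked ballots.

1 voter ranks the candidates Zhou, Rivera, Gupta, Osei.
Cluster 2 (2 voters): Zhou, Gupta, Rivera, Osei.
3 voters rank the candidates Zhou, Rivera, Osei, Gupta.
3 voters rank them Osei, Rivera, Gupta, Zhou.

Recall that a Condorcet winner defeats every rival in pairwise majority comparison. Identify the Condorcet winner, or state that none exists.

Check each pair by majority over 9 ballots:
Gupta vs Rivera: 2 to 7, Rivera.
Gupta vs Osei: Gupta preferred on 1+2 = 3 ballots; Osei wins 6–3.
Gupta vs Zhou: Gupta is ranked higher on 3 ballots, Zhou on 6. Zhou wins 6–3.
Rivera vs Osei: 6 to 3, Rivera.
Rivera vs Zhou: 3 for Rivera, 6 for Zhou — Zhou by 6–3.
Osei vs Zhou: 3 to 6, Zhou.
Zhou wins every pairwise contest, so Zhou is the Condorcet winner.

Zhou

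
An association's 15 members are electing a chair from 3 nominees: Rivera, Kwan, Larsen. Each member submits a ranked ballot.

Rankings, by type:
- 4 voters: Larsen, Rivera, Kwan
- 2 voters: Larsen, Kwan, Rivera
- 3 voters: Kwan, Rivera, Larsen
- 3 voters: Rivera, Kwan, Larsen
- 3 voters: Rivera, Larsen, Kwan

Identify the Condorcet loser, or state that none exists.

Kwan

Pairwise majorities:
Rivera vs Kwan: 10 to 5, Rivera.
Rivera vs Larsen: 3+3+3 = 9 for Rivera, 6 for Larsen — Rivera by 9–6.
Kwan vs Larsen: Larsen wins 9–6.
Only Kwan has no wins; Kwan is the Condorcet loser.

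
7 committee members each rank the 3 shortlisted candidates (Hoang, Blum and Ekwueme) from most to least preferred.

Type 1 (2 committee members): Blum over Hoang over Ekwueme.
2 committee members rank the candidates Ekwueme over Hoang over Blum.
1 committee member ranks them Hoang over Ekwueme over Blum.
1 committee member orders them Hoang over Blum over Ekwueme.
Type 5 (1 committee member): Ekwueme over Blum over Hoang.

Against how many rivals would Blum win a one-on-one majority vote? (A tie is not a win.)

0

Blum against each rival (7 committee members):
Blum vs Hoang: 3 to 4, Hoang.
Blum vs Ekwueme: Ekwueme, 4–3.
Blum beats no one; loses to Hoang, Ekwueme — 0 pairwise wins.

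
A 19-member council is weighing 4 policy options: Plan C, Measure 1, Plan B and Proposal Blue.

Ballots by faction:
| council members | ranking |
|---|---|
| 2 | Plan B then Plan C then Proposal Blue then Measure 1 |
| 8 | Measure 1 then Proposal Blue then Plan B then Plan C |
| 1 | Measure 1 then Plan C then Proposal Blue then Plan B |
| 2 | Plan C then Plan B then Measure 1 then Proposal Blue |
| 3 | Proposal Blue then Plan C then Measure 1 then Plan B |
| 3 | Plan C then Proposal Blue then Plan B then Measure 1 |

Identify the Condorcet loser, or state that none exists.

Head-to-head results (19 council members):
Plan C vs Measure 1: Plan C preferred on 2+2+3+3 = 10 ballots; Plan C wins 10–9.
Plan C vs Plan B: Plan B, 10–9.
Plan C vs Proposal Blue: Plan C preferred on 2+1+2+3 = 8 ballots; Proposal Blue wins 11–8.
Measure 1–Plan B: Measure 1 12–7.
Measure 1 vs Proposal Blue: Measure 1 wins 11–8.
Plan B vs Proposal Blue: 2+2 = 4 for Plan B, 15 for Proposal Blue — Proposal Blue by 15–4.
Each option has at least one pairwise win (Plan C beats Measure 1; Measure 1 beats Plan B; Plan B beats Plan C; Proposal Blue beats Plan C) — no Condorcet loser.

none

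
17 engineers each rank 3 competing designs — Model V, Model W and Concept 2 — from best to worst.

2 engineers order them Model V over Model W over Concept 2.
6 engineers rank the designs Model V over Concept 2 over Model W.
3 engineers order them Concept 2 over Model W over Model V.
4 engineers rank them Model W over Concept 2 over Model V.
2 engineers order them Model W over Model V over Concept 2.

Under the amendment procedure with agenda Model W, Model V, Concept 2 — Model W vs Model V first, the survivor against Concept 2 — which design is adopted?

Round 1: Model W vs Model V — 9–8, Model W advances.
Round 2: Model W vs Concept 2 — 8–9, Concept 2 advances.
The agenda winner is Concept 2.

Concept 2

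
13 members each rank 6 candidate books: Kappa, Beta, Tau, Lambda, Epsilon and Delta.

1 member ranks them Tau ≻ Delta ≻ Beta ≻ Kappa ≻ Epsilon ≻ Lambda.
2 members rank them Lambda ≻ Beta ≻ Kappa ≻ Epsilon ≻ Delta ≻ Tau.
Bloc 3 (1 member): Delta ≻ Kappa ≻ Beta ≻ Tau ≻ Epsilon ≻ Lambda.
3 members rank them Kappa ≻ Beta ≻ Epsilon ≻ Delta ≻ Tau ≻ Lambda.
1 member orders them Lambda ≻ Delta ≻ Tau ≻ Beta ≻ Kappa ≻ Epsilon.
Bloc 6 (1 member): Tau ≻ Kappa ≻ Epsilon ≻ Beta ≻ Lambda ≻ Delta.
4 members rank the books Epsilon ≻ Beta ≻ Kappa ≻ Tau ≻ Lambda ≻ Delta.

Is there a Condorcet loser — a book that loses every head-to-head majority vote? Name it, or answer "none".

Pairwise majorities:
Kappa vs Beta: Beta, 8–5.
Kappa–Tau: Kappa 10–3.
Kappa vs Lambda: Kappa wins 10–3.
Kappa vs Epsilon: Kappa, 9–4.
Kappa–Delta: Kappa 10–3.
Beta vs Tau: Beta is ranked higher on 2+1+3+4 = 10 ballots, Tau on 3. Beta wins 10–3.
Beta–Lambda: Beta 10–3.
Beta vs Epsilon: Beta wins 8–5.
Beta vs Delta: Beta wins 10–3.
Tau vs Lambda: 10 to 3, Tau.
Tau vs Epsilon: 1+1+1+1 = 4 for Tau, 9 for Epsilon — Epsilon by 9–4.
Tau vs Delta: Tau is ranked higher on 1+1+4 = 6 ballots, Delta on 7. Delta wins 7–6.
Lambda vs Epsilon: 3 to 10, Epsilon.
Lambda vs Delta: Lambda, 8–5.
Epsilon vs Delta: 10 to 3, Epsilon.
No book is winless: Kappa beats Tau; Beta beats Kappa; Tau beats Lambda; Lambda beats Delta; Epsilon beats Tau; Delta beats Tau. There is no Condorcet loser.

none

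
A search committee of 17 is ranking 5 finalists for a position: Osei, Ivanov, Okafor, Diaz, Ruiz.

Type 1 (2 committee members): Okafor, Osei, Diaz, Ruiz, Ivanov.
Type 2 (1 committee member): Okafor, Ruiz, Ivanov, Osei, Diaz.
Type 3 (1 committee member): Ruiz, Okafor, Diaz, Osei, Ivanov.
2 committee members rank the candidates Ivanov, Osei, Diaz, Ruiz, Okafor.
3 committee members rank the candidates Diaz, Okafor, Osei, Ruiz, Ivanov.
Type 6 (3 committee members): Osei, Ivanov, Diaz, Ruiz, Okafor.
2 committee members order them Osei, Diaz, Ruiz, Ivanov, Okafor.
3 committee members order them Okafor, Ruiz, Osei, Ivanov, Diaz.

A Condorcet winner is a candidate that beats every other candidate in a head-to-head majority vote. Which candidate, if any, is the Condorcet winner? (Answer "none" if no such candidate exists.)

Head-to-head results (17 committee members):
Osei–Ivanov: Osei 14–3.
Osei vs Okafor: Okafor wins 10–7.
Osei vs Diaz: Osei wins 13–4.
Osei–Ruiz: Osei 12–5.
Ivanov vs Okafor: Okafor, 10–7.
Ivanov vs Diaz: Ivanov, 9–8.
Ivanov vs Ruiz: Ruiz wins 12–5.
Okafor vs Diaz: Diaz, 10–7.
Okafor vs Ruiz: Okafor wins 9–8.
Diaz–Ruiz: Diaz 12–5.
Each candidate drops at least one matchup (Osei loses to Okafor; Ivanov loses to Osei; Okafor loses to Diaz; Diaz loses to Osei; Ruiz loses to Osei); the cycle Osei > Diaz > Okafor > Osei rules out a Condorcet winner.

none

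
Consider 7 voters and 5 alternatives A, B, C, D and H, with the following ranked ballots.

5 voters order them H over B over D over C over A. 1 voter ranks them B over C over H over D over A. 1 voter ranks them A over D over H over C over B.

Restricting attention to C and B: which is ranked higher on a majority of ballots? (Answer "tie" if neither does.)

Ballots ranking C above B: 1.
Ballots ranking B above C: 7 − 1 = 6.
B wins the head-to-head 6–1.

B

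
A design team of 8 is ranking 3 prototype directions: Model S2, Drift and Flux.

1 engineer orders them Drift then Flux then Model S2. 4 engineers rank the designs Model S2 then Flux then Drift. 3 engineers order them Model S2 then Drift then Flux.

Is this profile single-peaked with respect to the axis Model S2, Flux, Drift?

Axis positions: Model S2=1, Flux=2, Drift=3.
Faction 1 (peak Drift at position 3): ranking walks positions 3-2-1, expanding outward from the peak — single-peaked.
Faction 2 (peak Model S2 at position 1): ranking walks positions 1-2-3, expanding outward from the peak — single-peaked.
Faction 3: ranking walks positions 1-3-2; Drift is ranked above Flux even though Flux lies between Drift and the peak Model S2 on the axis — preferences dip and rise again. Not single-peaked.
Faction 3 violates single-peakedness, so the profile is not single-peaked on this axis.

no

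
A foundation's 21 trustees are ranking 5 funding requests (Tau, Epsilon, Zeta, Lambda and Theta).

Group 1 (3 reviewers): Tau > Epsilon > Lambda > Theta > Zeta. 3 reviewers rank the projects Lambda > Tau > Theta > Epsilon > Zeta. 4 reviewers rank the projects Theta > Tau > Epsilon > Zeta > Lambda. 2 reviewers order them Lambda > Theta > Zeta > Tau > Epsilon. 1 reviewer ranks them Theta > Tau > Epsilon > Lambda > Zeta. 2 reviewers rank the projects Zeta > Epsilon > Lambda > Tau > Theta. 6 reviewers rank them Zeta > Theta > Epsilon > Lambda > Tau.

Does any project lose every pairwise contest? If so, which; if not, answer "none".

Pairwise majorities:
Tau vs Epsilon: Tau is ranked higher on 3+3+4+2+1 = 13 ballots, Epsilon on 8. Tau wins 13–8.
Tau vs Zeta: Tau, 11–10.
Tau–Lambda: Lambda 13–8.
Tau vs Theta: Theta, 13–8.
Epsilon vs Zeta: Epsilon preferred on 3+3+4+1 = 11 ballots; Epsilon wins 11–10.
Epsilon vs Lambda: Epsilon is ranked higher on 3+4+1+2+6 = 16 ballots, Lambda on 5. Epsilon wins 16–5.
Epsilon vs Theta: Theta, 16–5.
Zeta vs Lambda: Zeta preferred on 4+2+6 = 12 ballots; Zeta wins 12–9.
Zeta vs Theta: Zeta preferred on 2+6 = 8 ballots; Theta wins 13–8.
Lambda vs Theta: 3+3+2+2 = 10 for Lambda, 11 for Theta — Theta by 11–10.
Every project wins at least one matchup (Tau beats Epsilon; Epsilon beats Zeta; Zeta beats Lambda; Lambda beats Tau; Theta beats Tau), so there is no Condorcet loser.

none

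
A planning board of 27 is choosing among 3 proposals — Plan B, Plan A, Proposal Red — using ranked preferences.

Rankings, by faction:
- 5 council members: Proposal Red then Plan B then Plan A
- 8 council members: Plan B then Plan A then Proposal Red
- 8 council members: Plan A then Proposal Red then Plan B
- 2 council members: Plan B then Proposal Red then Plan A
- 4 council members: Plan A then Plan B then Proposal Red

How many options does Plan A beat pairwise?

1

Plan A against each rival (27 council members):
Plan A vs Plan B: Plan B wins 15–12.
Plan A–Proposal Red: Plan A 20–7.
Plan A beats Proposal Red; loses to Plan B — 1 pairwise win.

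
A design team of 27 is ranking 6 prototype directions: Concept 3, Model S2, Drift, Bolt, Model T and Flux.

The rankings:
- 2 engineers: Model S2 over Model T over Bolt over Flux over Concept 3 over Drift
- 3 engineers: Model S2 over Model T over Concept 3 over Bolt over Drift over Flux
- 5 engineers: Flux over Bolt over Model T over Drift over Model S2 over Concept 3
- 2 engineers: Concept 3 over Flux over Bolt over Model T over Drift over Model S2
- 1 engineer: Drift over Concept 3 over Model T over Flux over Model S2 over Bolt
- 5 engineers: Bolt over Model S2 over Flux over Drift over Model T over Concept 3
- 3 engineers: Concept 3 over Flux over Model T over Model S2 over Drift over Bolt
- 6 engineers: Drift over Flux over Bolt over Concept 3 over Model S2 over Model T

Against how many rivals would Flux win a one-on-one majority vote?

5

Flux against each rival (27 engineers):
Flux vs Concept 3: Flux preferred on 2+5+5+6 = 18 ballots; Flux wins 18–9.
Flux vs Model S2: Flux, 17–10.
Flux vs Drift: Flux wins 17–10.
Flux vs Bolt: Flux, 17–10.
Flux vs Model T: Flux wins 21–6.
Flux beats Concept 3, Model S2, Drift, Bolt, Model T — 5 pairwise wins.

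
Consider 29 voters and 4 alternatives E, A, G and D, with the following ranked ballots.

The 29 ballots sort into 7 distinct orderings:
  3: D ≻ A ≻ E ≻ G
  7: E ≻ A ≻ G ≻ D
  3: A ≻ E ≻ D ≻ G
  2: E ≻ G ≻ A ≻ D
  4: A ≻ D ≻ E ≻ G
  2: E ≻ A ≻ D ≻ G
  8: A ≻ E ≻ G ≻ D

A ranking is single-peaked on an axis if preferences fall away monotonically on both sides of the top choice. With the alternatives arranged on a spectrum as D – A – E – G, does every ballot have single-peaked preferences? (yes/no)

Axis positions: D=1, A=2, E=3, G=4.
Faction 1 (peak D at position 1): ranking walks positions 1-2-3-4, expanding outward from the peak — single-peaked.
Faction 2 (peak E at position 3): ranking walks positions 3-2-4-1, expanding outward from the peak — single-peaked.
Faction 3 (peak A at position 2): ranking walks positions 2-3-1-4, expanding outward from the peak — single-peaked.
Faction 4 (peak E at position 3): ranking walks positions 3-4-2-1, expanding outward from the peak — single-peaked.
Faction 5 (peak A at position 2): ranking walks positions 2-1-3-4, expanding outward from the peak — single-peaked.
Faction 6 (peak E at position 3): ranking walks positions 3-2-1-4, expanding outward from the peak — single-peaked.
Faction 7 (peak A at position 2): ranking walks positions 2-3-4-1, expanding outward from the peak — single-peaked.
Every ranking is single-peaked on this axis.

yes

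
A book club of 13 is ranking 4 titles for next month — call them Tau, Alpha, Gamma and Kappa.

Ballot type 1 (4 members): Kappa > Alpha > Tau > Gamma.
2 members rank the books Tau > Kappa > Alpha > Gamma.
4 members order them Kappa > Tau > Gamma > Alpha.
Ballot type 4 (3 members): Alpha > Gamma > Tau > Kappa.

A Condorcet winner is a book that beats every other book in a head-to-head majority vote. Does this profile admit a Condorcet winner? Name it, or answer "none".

Kappa

Pairwise majorities:
Tau vs Alpha: Tau preferred on 2+4 = 6 ballots; Alpha wins 7–6.
Tau vs Gamma: 4+2+4 = 10 for Tau, 3 for Gamma — Tau by 10–3.
Tau vs Kappa: Tau preferred on 2+3 = 5 ballots; Kappa wins 8–5.
Alpha vs Gamma: 9 to 4, Alpha.
Alpha vs Kappa: Alpha preferred on 3 ballots; Kappa wins 10–3.
Gamma vs Kappa: Gamma preferred on 3 ballots; Kappa wins 10–3.
Kappa defeats every rival head-to-head and is the Condorcet winner.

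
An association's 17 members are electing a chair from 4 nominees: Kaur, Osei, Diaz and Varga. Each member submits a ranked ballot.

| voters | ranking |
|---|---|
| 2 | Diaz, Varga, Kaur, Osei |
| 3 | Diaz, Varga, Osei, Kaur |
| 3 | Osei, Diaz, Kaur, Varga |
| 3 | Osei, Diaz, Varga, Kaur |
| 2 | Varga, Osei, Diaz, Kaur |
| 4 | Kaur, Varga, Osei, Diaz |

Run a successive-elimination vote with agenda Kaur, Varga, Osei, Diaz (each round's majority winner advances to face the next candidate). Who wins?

Round 1: Kaur vs Varga — 7–10, Varga advances.
Round 2: Varga vs Osei — 11–6, Varga advances.
Round 3: Varga vs Diaz — 6–11, Diaz advances.
The agenda winner is Diaz.

Diaz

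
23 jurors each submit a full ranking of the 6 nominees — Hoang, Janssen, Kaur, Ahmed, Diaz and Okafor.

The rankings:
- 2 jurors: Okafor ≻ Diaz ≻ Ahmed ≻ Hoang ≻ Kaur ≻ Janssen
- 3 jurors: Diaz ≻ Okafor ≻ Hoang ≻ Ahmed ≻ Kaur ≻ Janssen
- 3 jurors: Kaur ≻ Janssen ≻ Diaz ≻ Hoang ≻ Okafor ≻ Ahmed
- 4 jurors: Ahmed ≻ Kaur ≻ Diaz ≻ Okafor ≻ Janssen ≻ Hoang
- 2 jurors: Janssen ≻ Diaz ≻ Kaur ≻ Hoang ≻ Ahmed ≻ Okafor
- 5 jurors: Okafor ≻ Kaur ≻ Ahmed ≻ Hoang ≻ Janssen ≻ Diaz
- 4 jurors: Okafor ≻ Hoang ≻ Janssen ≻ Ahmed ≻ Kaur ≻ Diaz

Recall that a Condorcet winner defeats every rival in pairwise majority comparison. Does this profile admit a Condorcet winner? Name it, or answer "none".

Pairwise majorities:
Hoang vs Janssen: 2+3+5+4 = 14 for Hoang, 9 for Janssen — Hoang by 14–9.
Hoang vs Kaur: 2+3+4 = 9 for Hoang, 14 for Kaur — Kaur by 14–9.
Hoang vs Ahmed: 12 to 11, Hoang.
Hoang vs Diaz: Hoang is ranked higher on 5+4 = 9 ballots, Diaz on 14. Diaz wins 14–9.
Hoang vs Okafor: Hoang preferred on 3+2 = 5 ballots; Okafor wins 18–5.
Janssen vs Kaur: 2+4 = 6 for Janssen, 17 for Kaur — Kaur by 17–6.
Janssen vs Ahmed: 3+2+4 = 9 for Janssen, 14 for Ahmed — Ahmed by 14–9.
Janssen vs Diaz: Janssen preferred on 3+2+5+4 = 14 ballots; Janssen wins 14–9.
Janssen vs Okafor: Janssen is ranked higher on 3+2 = 5 ballots, Okafor on 18. Okafor wins 18–5.
Kaur vs Ahmed: Kaur is ranked higher on 3+2+5 = 10 ballots, Ahmed on 13. Ahmed wins 13–10.
Kaur vs Diaz: Kaur is ranked higher on 3+4+5+4 = 16 ballots, Diaz on 7. Kaur wins 16–7.
Kaur vs Okafor: 3+4+2 = 9 for Kaur, 14 for Okafor — Okafor by 14–9.
Ahmed vs Diaz: Ahmed is ranked higher on 4+5+4 = 13 ballots, Diaz on 10. Ahmed wins 13–10.
Ahmed vs Okafor: 4+2 = 6 for Ahmed, 17 for Okafor — Okafor by 17–6.
Diaz vs Okafor: 3+3+4+2 = 12 for Diaz, 11 for Okafor — Diaz by 12–11.
Every nominee loses at least once (Hoang loses to Kaur; Janssen loses to Hoang; Kaur loses to Ahmed; Ahmed loses to Hoang; Diaz loses to Janssen; Okafor loses to Diaz). The majority relation contains the cycle Hoang beats Janssen beats Diaz beats Hoang, so there is no Condorcet winner.

none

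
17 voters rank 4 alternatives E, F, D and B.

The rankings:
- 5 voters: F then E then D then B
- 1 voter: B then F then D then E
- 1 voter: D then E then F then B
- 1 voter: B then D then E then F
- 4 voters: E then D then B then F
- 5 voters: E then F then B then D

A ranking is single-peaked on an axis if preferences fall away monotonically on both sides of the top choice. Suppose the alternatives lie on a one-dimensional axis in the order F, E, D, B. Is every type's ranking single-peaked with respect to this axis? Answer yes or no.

Axis positions: F=1, E=2, D=3, B=4.
Type 1 (peak F at position 1): ranking walks positions 1-2-3-4, expanding outward from the peak — single-peaked.
Type 2: ranking walks positions 4-1-3-2; F is ranked above D even though D lies between F and the peak B on the axis — preferences dip and rise again. Not single-peaked.
Type 3 (peak D at position 3): ranking walks positions 3-2-1-4, expanding outward from the peak — single-peaked.
Type 4 (peak B at position 4): ranking walks positions 4-3-2-1, expanding outward from the peak — single-peaked.
Type 5 (peak E at position 2): ranking walks positions 2-3-4-1, expanding outward from the peak — single-peaked.
Type 6: ranking walks positions 2-1-4-3; B is ranked above D even though D lies between B and the peak E on the axis — preferences dip and rise again. Not single-peaked.
Type 2 violates single-peakedness, so the profile is not single-peaked on this axis.

no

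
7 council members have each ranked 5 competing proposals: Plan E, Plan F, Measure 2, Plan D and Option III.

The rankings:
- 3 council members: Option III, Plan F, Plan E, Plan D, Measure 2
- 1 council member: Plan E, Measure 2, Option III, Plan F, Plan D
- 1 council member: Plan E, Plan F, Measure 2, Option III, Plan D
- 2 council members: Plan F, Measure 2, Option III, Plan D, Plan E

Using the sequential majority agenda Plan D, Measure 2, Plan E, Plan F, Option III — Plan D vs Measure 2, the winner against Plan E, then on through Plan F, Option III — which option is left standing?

Option III

Round 1: Plan D vs Measure 2 — 3–4, Measure 2 advances.
Round 2: Measure 2 vs Plan E — 2–5, Plan E advances.
Round 3: Plan E vs Plan F — 2–5, Plan F advances.
Round 4: Plan F vs Option III — 3–4, Option III advances.
The agenda winner is Option III.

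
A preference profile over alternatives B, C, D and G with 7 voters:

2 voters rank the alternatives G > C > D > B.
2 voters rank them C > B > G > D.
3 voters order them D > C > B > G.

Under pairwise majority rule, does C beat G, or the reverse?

C

Ballots ranking C above G: 2 + 3 = 5.
Ballots ranking G above C: 7 − 5 = 2.
C wins the head-to-head 5–2.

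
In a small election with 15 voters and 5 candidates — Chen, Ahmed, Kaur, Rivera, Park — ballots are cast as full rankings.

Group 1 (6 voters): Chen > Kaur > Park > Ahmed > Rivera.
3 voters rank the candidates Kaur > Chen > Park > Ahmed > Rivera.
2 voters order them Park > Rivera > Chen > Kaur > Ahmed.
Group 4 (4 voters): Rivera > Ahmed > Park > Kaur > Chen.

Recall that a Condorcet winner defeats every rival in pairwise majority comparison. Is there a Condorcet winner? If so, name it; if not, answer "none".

Chen

Head-to-head results (15 voters):
Chen vs Ahmed: Chen, 11–4.
Chen vs Kaur: Chen, 8–7.
Chen vs Rivera: Chen, 9–6.
Chen vs Park: Chen, 9–6.
Ahmed vs Kaur: Kaur, 11–4.
Ahmed vs Rivera: Ahmed wins 9–6.
Ahmed vs Park: Park, 11–4.
Kaur vs Rivera: Kaur, 9–6.
Kaur vs Park: Kaur wins 9–6.
Rivera vs Park: Park wins 11–4.
Chen beats each of Ahmed, Kaur, Rivera, Park — Chen is the Condorcet winner.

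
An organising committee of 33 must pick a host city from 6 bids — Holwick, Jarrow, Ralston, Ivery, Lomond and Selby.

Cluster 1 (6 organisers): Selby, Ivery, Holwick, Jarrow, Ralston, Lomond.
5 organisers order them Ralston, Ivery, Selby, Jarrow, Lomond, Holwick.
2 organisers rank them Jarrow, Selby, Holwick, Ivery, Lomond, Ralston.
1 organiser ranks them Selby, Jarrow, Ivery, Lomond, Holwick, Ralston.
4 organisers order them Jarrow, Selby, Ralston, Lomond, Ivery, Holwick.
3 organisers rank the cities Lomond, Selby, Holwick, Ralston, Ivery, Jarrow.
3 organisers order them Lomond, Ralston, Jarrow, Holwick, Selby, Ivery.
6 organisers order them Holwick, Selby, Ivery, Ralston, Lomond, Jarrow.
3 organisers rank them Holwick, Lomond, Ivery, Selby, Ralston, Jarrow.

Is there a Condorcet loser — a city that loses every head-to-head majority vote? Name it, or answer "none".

Head-to-head results (33 organisers):
Holwick vs Jarrow: Holwick is ranked higher on 6+3+6+3 = 18 ballots, Jarrow on 15. Holwick wins 18–15.
Holwick vs Ralston: 21 to 12, Holwick.
Holwick vs Ivery: 17 to 16, Holwick.
Holwick vs Lomond: Holwick wins 17–16.
Holwick vs Selby: Holwick preferred on 3+6+3 = 12 ballots; Selby wins 21–12.
Jarrow vs Ralston: 13 to 20, Ralston.
Jarrow–Ivery: Ivery 23–10.
Jarrow vs Lomond: Jarrow, 18–15.
Jarrow–Selby: Selby 24–9.
Ralston vs Ivery: Ralston preferred on 5+4+3+3 = 15 ballots; Ivery wins 18–15.
Ralston vs Lomond: 6+5+4+6 = 21 for Ralston, 12 for Lomond — Ralston by 21–12.
Ralston–Selby: Selby 25–8.
Ivery vs Lomond: Ivery preferred on 6+5+2+1+6 = 20 ballots; Ivery wins 20–13.
Ivery–Selby: Selby 25–8.
Lomond vs Selby: 3+3+3 = 9 for Lomond, 24 for Selby — Selby by 24–9.
Lomond loses to every other city — it is the Condorcet loser.

Lomond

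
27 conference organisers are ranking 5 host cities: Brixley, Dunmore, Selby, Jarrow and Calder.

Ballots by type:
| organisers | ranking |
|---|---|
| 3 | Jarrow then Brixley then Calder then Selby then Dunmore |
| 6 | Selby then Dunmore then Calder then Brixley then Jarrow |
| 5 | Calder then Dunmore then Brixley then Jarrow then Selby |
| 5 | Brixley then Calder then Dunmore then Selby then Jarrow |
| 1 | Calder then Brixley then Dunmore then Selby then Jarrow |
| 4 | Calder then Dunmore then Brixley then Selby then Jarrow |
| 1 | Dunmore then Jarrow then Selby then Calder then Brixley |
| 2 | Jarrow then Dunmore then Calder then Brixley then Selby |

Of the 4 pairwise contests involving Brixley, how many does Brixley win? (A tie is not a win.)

2

Brixley against each rival (27 organisers):
Brixley vs Dunmore: Dunmore, 18–9.
Brixley vs Selby: Brixley is ranked higher on 3+5+5+1+4+2 = 20 ballots, Selby on 7. Brixley wins 20–7.
Brixley vs Jarrow: Brixley preferred on 6+5+5+1+4 = 21 ballots; Brixley wins 21–6.
Brixley–Calder: Calder 19–8.
Brixley beats Selby, Jarrow; loses to Dunmore, Calder — 2 pairwise wins.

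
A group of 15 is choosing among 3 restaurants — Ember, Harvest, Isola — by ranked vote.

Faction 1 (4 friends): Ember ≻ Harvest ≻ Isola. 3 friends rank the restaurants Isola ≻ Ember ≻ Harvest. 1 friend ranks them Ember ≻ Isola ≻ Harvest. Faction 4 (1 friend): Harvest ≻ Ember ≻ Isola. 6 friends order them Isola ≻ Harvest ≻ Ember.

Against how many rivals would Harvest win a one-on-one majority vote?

Harvest against each rival (15 friends):
Harvest vs Ember: Ember wins 8–7.
Harvest vs Isola: Harvest preferred on 4+1 = 5 ballots; Isola wins 10–5.
Harvest beats no one; loses to Ember, Isola — 0 pairwise wins.

0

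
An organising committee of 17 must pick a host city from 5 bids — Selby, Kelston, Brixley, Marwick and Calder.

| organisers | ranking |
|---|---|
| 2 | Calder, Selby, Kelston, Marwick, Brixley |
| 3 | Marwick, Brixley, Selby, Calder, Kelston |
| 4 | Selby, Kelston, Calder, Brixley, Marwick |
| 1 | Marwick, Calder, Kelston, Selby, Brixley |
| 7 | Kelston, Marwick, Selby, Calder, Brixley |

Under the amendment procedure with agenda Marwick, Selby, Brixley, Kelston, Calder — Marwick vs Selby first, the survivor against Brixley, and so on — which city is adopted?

Kelston

Round 1: Marwick vs Selby — 11–6, Marwick advances.
Round 2: Marwick vs Brixley — 13–4, Marwick advances.
Round 3: Marwick vs Kelston — 4–13, Kelston advances.
Round 4: Kelston vs Calder — 11–6, Kelston advances.
Kelston survives the agenda.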